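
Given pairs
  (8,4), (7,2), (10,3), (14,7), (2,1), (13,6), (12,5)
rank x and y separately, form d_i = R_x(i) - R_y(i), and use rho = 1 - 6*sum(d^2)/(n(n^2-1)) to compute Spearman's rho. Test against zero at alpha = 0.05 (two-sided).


Step 1: Rank x and y separately (midranks; no ties here).
rank(x): 8->3, 7->2, 10->4, 14->7, 2->1, 13->6, 12->5
rank(y): 4->4, 2->2, 3->3, 7->7, 1->1, 6->6, 5->5
Step 2: d_i = R_x(i) - R_y(i); compute d_i^2.
  (3-4)^2=1, (2-2)^2=0, (4-3)^2=1, (7-7)^2=0, (1-1)^2=0, (6-6)^2=0, (5-5)^2=0
sum(d^2) = 2.
Step 3: rho = 1 - 6*2 / (7*(7^2 - 1)) = 1 - 12/336 = 0.964286.
Step 4: Under H0, t = rho * sqrt((n-2)/(1-rho^2)) = 8.1408 ~ t(5).
Step 5: Two-sided p-value from the t-distribution with 5 df = 0.000454.
Step 6: alpha = 0.05. reject H0.

rho = 0.9643, p = 0.000454, reject H0 at alpha = 0.05.


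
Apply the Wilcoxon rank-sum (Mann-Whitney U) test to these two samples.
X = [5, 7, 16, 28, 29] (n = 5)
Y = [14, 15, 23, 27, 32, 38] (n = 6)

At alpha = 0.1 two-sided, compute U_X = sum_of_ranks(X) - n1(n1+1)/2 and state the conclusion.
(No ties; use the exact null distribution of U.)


Step 1: Combine and sort all 11 observations; assign midranks.
sorted (value, group): (5,X), (7,X), (14,Y), (15,Y), (16,X), (23,Y), (27,Y), (28,X), (29,X), (32,Y), (38,Y)
ranks: 5->1, 7->2, 14->3, 15->4, 16->5, 23->6, 27->7, 28->8, 29->9, 32->10, 38->11
Step 2: Rank sum for X: R1 = 1 + 2 + 5 + 8 + 9 = 25.
Step 3: U_X = R1 - n1(n1+1)/2 = 25 - 5*6/2 = 25 - 15 = 10.
       U_Y = n1*n2 - U_X = 30 - 10 = 20.
Step 4: No ties, so the exact null distribution of U (based on enumerating the C(11,5) = 462 equally likely rank assignments) gives the two-sided p-value.
Step 5: p-value = 0.428571; compare to alpha = 0.1. fail to reject H0.

U_X = 10, p = 0.428571, fail to reject H0 at alpha = 0.1.


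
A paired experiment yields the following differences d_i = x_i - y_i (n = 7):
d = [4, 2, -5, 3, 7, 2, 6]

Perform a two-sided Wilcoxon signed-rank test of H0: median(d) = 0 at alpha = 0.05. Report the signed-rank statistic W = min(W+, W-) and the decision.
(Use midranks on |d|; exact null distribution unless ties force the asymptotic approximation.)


Step 1: Drop any zero differences (none here) and take |d_i|.
|d| = [4, 2, 5, 3, 7, 2, 6]
Step 2: Midrank |d_i| (ties get averaged ranks).
ranks: |4|->4, |2|->1.5, |5|->5, |3|->3, |7|->7, |2|->1.5, |6|->6
Step 3: Attach original signs; sum ranks with positive sign and with negative sign.
W+ = 4 + 1.5 + 3 + 7 + 1.5 + 6 = 23
W- = 5 = 5
(Check: W+ + W- = 28 should equal n(n+1)/2 = 28.)
Step 4: Test statistic W = min(W+, W-) = 5.
Step 5: Ties in |d|, so use the tie-corrected normal approximation.
        E[W] = n(n+1)/4 = 7*8/4 = 14.
        Tie groups: |d|=2 (t=2); sum(t^3 - t) = 6.
        Var[W] = n(n+1)(2n+1)/24 - sum(t^3-t)/48 = 840/24 - 6/48 = 34.875.
        z = (W - E[W]) / sqrt(Var[W]) = (5 - 14) / 5.9055 = -1.5240.
        Two-sided p = 2*Phi(z) = 0.127508.
Step 6: alpha = 0.05. fail to reject H0.

W+ = 23, W- = 5, W = min = 5, p = 0.127508, fail to reject H0.


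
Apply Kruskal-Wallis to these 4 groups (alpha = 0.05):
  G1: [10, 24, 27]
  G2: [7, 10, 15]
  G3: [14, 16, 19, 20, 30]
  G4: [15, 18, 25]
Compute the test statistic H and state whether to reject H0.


Step 1: Combine all N = 14 observations and assign midranks.
sorted (value, group, rank): (7,G2,1), (10,G1,2.5), (10,G2,2.5), (14,G3,4), (15,G2,5.5), (15,G4,5.5), (16,G3,7), (18,G4,8), (19,G3,9), (20,G3,10), (24,G1,11), (25,G4,12), (27,G1,13), (30,G3,14)
Step 2: Sum ranks within each group.
R_1 = 26.5 (n_1 = 3)
R_2 = 9 (n_2 = 3)
R_3 = 44 (n_3 = 5)
R_4 = 25.5 (n_4 = 3)
Step 3: H = 12/(N(N+1)) * sum(R_i^2/n_i) - 3(N+1)
     = 12/(14*15) * (26.5^2/3 + 9^2/3 + 44^2/5 + 25.5^2/3) - 3*15
     = 0.057143 * 865.033 - 45
     = 4.430476.
Step 4: Ties present; correction factor C = 1 - 12/(14^3 - 14) = 0.995604. Corrected H = 4.430476 / 0.995604 = 4.450037.
Step 5: Under H0, H ~ chi^2(3); p-value = 0.216790.
Step 6: alpha = 0.05. fail to reject H0.

H = 4.4500, df = 3, p = 0.216790, fail to reject H0.


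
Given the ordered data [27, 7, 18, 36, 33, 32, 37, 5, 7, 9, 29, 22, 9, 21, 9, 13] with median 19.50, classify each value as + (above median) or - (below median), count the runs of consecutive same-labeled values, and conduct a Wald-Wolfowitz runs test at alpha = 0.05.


Step 1: Compute median = 19.50; label A = above, B = below.
Labels in order: ABBAAAABBBAABABB  (n_A = 8, n_B = 8)
Step 2: Count runs R = 8.
Step 3: Under H0 (random ordering), E[R] = 2*n_A*n_B/(n_A+n_B) + 1 = 2*8*8/16 + 1 = 9.0000.
        Var[R] = 2*n_A*n_B*(2*n_A*n_B - n_A - n_B) / ((n_A+n_B)^2 * (n_A+n_B-1)) = 14336/3840 = 3.7333.
        SD[R] = 1.9322.
Step 4: Continuity-corrected z = (R + 0.5 - E[R]) / SD[R] = (8 + 0.5 - 9.0000) / 1.9322 = -0.2588.
Step 5: Two-sided p-value via normal approximation = 2*(1 - Phi(|z|)) = 0.795809.
Step 6: alpha = 0.05. fail to reject H0.

R = 8, z = -0.2588, p = 0.795809, fail to reject H0.


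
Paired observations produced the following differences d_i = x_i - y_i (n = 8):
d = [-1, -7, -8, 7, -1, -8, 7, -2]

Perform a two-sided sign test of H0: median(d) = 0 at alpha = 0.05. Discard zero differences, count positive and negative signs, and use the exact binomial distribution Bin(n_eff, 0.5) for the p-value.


Step 1: Discard zero differences. Original n = 8; n_eff = number of nonzero differences = 8.
Nonzero differences (with sign): -1, -7, -8, +7, -1, -8, +7, -2
Step 2: Count signs: positive = 2, negative = 6.
Step 3: Under H0: P(positive) = 0.5, so the number of positives S ~ Bin(8, 0.5).
Step 4: Two-sided exact p-value = sum of Bin(8,0.5) probabilities at or below the observed probability = 0.289062.
Step 5: alpha = 0.05. fail to reject H0.

n_eff = 8, pos = 2, neg = 6, p = 0.289062, fail to reject H0.


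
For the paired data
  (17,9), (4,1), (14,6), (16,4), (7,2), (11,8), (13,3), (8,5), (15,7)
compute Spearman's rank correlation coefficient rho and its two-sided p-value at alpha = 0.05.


Step 1: Rank x and y separately (midranks; no ties here).
rank(x): 17->9, 4->1, 14->6, 16->8, 7->2, 11->4, 13->5, 8->3, 15->7
rank(y): 9->9, 1->1, 6->6, 4->4, 2->2, 8->8, 3->3, 5->5, 7->7
Step 2: d_i = R_x(i) - R_y(i); compute d_i^2.
  (9-9)^2=0, (1-1)^2=0, (6-6)^2=0, (8-4)^2=16, (2-2)^2=0, (4-8)^2=16, (5-3)^2=4, (3-5)^2=4, (7-7)^2=0
sum(d^2) = 40.
Step 3: rho = 1 - 6*40 / (9*(9^2 - 1)) = 1 - 240/720 = 0.666667.
Step 4: Under H0, t = rho * sqrt((n-2)/(1-rho^2)) = 2.3664 ~ t(7).
Step 5: Two-sided p-value from the t-distribution with 7 df = 0.049867.
Step 6: alpha = 0.05. reject H0.

rho = 0.6667, p = 0.049867, reject H0 at alpha = 0.05.


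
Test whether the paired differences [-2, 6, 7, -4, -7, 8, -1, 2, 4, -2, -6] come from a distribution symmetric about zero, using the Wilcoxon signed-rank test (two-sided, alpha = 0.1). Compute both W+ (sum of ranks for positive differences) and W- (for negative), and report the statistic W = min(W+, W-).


Step 1: Drop any zero differences (none here) and take |d_i|.
|d| = [2, 6, 7, 4, 7, 8, 1, 2, 4, 2, 6]
Step 2: Midrank |d_i| (ties get averaged ranks).
ranks: |2|->3, |6|->7.5, |7|->9.5, |4|->5.5, |7|->9.5, |8|->11, |1|->1, |2|->3, |4|->5.5, |2|->3, |6|->7.5
Step 3: Attach original signs; sum ranks with positive sign and with negative sign.
W+ = 7.5 + 9.5 + 11 + 3 + 5.5 = 36.5
W- = 3 + 5.5 + 9.5 + 1 + 3 + 7.5 = 29.5
(Check: W+ + W- = 66 should equal n(n+1)/2 = 66.)
Step 4: Test statistic W = min(W+, W-) = 29.5.
Step 5: Ties in |d|, so use the tie-corrected normal approximation.
        E[W] = n(n+1)/4 = 11*12/4 = 33.
        Tie groups: |d|=2 (t=3), |d|=4 (t=2), |d|=6 (t=2), |d|=7 (t=2); sum(t^3 - t) = 42.
        Var[W] = n(n+1)(2n+1)/24 - sum(t^3-t)/48 = 3036/24 - 42/48 = 125.625.
        z = (W - E[W]) / sqrt(Var[W]) = (29.5 - 33) / 11.2083 = -0.3123.
        Two-sided p = 2*Phi(z) = 0.754835.
Step 6: alpha = 0.1. fail to reject H0.

W+ = 36.5, W- = 29.5, W = min = 29.5, p = 0.754835, fail to reject H0.


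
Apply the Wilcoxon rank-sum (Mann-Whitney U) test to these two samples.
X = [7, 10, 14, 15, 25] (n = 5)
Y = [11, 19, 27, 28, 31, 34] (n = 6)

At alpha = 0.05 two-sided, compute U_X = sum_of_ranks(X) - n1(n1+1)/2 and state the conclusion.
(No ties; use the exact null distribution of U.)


Step 1: Combine and sort all 11 observations; assign midranks.
sorted (value, group): (7,X), (10,X), (11,Y), (14,X), (15,X), (19,Y), (25,X), (27,Y), (28,Y), (31,Y), (34,Y)
ranks: 7->1, 10->2, 11->3, 14->4, 15->5, 19->6, 25->7, 27->8, 28->9, 31->10, 34->11
Step 2: Rank sum for X: R1 = 1 + 2 + 4 + 5 + 7 = 19.
Step 3: U_X = R1 - n1(n1+1)/2 = 19 - 5*6/2 = 19 - 15 = 4.
       U_Y = n1*n2 - U_X = 30 - 4 = 26.
Step 4: No ties, so the exact null distribution of U (based on enumerating the C(11,5) = 462 equally likely rank assignments) gives the two-sided p-value.
Step 5: p-value = 0.051948; compare to alpha = 0.05. fail to reject H0.

U_X = 4, p = 0.051948, fail to reject H0 at alpha = 0.05.


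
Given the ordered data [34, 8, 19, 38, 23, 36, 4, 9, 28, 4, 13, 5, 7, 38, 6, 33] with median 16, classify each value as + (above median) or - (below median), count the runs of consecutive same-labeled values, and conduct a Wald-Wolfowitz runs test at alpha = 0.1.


Step 1: Compute median = 16; label A = above, B = below.
Labels in order: ABAAAABBABBBBABA  (n_A = 8, n_B = 8)
Step 2: Count runs R = 9.
Step 3: Under H0 (random ordering), E[R] = 2*n_A*n_B/(n_A+n_B) + 1 = 2*8*8/16 + 1 = 9.0000.
        Var[R] = 2*n_A*n_B*(2*n_A*n_B - n_A - n_B) / ((n_A+n_B)^2 * (n_A+n_B-1)) = 14336/3840 = 3.7333.
        SD[R] = 1.9322.
Step 4: R = E[R], so z = 0 with no continuity correction.
Step 5: Two-sided p-value via normal approximation = 2*(1 - Phi(|z|)) = 1.000000.
Step 6: alpha = 0.1. fail to reject H0.

R = 9, z = 0.0000, p = 1.000000, fail to reject H0.


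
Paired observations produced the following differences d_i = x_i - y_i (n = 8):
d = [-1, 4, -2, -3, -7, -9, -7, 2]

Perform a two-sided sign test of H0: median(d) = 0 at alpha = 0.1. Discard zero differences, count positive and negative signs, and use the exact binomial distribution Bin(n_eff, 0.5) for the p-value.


Step 1: Discard zero differences. Original n = 8; n_eff = number of nonzero differences = 8.
Nonzero differences (with sign): -1, +4, -2, -3, -7, -9, -7, +2
Step 2: Count signs: positive = 2, negative = 6.
Step 3: Under H0: P(positive) = 0.5, so the number of positives S ~ Bin(8, 0.5).
Step 4: Two-sided exact p-value = sum of Bin(8,0.5) probabilities at or below the observed probability = 0.289062.
Step 5: alpha = 0.1. fail to reject H0.

n_eff = 8, pos = 2, neg = 6, p = 0.289062, fail to reject H0.


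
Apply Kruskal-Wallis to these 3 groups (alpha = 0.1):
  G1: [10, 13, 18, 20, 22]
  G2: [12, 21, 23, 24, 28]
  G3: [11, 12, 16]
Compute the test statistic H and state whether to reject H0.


Step 1: Combine all N = 13 observations and assign midranks.
sorted (value, group, rank): (10,G1,1), (11,G3,2), (12,G2,3.5), (12,G3,3.5), (13,G1,5), (16,G3,6), (18,G1,7), (20,G1,8), (21,G2,9), (22,G1,10), (23,G2,11), (24,G2,12), (28,G2,13)
Step 2: Sum ranks within each group.
R_1 = 31 (n_1 = 5)
R_2 = 48.5 (n_2 = 5)
R_3 = 11.5 (n_3 = 3)
Step 3: H = 12/(N(N+1)) * sum(R_i^2/n_i) - 3(N+1)
     = 12/(13*14) * (31^2/5 + 48.5^2/5 + 11.5^2/3) - 3*14
     = 0.065934 * 706.733 - 42
     = 4.597802.
Step 4: Ties present; correction factor C = 1 - 6/(13^3 - 13) = 0.997253. Corrected H = 4.597802 / 0.997253 = 4.610468.
Step 5: Under H0, H ~ chi^2(2); p-value = 0.099735.
Step 6: alpha = 0.1. reject H0.

H = 4.6105, df = 2, p = 0.099735, reject H0.


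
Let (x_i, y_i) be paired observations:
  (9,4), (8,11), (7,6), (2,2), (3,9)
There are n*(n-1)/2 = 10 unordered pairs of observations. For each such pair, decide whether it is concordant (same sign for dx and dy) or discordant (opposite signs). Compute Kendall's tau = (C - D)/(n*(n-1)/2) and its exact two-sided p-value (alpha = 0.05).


Step 1: Enumerate the 10 unordered pairs (i,j) with i<j and classify each by sign(x_j-x_i) * sign(y_j-y_i).
  (1,2):dx=-1,dy=+7->D; (1,3):dx=-2,dy=+2->D; (1,4):dx=-7,dy=-2->C; (1,5):dx=-6,dy=+5->D
  (2,3):dx=-1,dy=-5->C; (2,4):dx=-6,dy=-9->C; (2,5):dx=-5,dy=-2->C; (3,4):dx=-5,dy=-4->C
  (3,5):dx=-4,dy=+3->D; (4,5):dx=+1,dy=+7->C
Step 2: C = 6, D = 4, total pairs = 10.
Step 3: tau = (C - D)/(n(n-1)/2) = (6 - 4)/10 = 0.200000.
Step 4: Exact two-sided p-value (enumerate n! = 120 permutations of y under H0): p = 0.816667.
Step 5: alpha = 0.05. fail to reject H0.

tau_b = 0.2000 (C=6, D=4), p = 0.816667, fail to reject H0.


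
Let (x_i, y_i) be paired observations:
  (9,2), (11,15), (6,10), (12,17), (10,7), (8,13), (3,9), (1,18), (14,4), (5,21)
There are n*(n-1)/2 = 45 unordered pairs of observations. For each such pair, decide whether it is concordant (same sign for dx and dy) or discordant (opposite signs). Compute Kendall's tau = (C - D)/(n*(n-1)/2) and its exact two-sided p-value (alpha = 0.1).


Step 1: Enumerate the 45 unordered pairs (i,j) with i<j and classify each by sign(x_j-x_i) * sign(y_j-y_i).
  (1,2):dx=+2,dy=+13->C; (1,3):dx=-3,dy=+8->D; (1,4):dx=+3,dy=+15->C; (1,5):dx=+1,dy=+5->C
  (1,6):dx=-1,dy=+11->D; (1,7):dx=-6,dy=+7->D; (1,8):dx=-8,dy=+16->D; (1,9):dx=+5,dy=+2->C
  (1,10):dx=-4,dy=+19->D; (2,3):dx=-5,dy=-5->C; (2,4):dx=+1,dy=+2->C; (2,5):dx=-1,dy=-8->C
  (2,6):dx=-3,dy=-2->C; (2,7):dx=-8,dy=-6->C; (2,8):dx=-10,dy=+3->D; (2,9):dx=+3,dy=-11->D
  (2,10):dx=-6,dy=+6->D; (3,4):dx=+6,dy=+7->C; (3,5):dx=+4,dy=-3->D; (3,6):dx=+2,dy=+3->C
  (3,7):dx=-3,dy=-1->C; (3,8):dx=-5,dy=+8->D; (3,9):dx=+8,dy=-6->D; (3,10):dx=-1,dy=+11->D
  (4,5):dx=-2,dy=-10->C; (4,6):dx=-4,dy=-4->C; (4,7):dx=-9,dy=-8->C; (4,8):dx=-11,dy=+1->D
  (4,9):dx=+2,dy=-13->D; (4,10):dx=-7,dy=+4->D; (5,6):dx=-2,dy=+6->D; (5,7):dx=-7,dy=+2->D
  (5,8):dx=-9,dy=+11->D; (5,9):dx=+4,dy=-3->D; (5,10):dx=-5,dy=+14->D; (6,7):dx=-5,dy=-4->C
  (6,8):dx=-7,dy=+5->D; (6,9):dx=+6,dy=-9->D; (6,10):dx=-3,dy=+8->D; (7,8):dx=-2,dy=+9->D
  (7,9):dx=+11,dy=-5->D; (7,10):dx=+2,dy=+12->C; (8,9):dx=+13,dy=-14->D; (8,10):dx=+4,dy=+3->C
  (9,10):dx=-9,dy=+17->D
Step 2: C = 18, D = 27, total pairs = 45.
Step 3: tau = (C - D)/(n(n-1)/2) = (18 - 27)/45 = -0.200000.
Step 4: Exact two-sided p-value (enumerate n! = 3628800 permutations of y under H0): p = 0.484313.
Step 5: alpha = 0.1. fail to reject H0.

tau_b = -0.2000 (C=18, D=27), p = 0.484313, fail to reject H0.


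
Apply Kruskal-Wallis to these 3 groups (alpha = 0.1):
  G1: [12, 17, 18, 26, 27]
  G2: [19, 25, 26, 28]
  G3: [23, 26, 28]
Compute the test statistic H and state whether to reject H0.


Step 1: Combine all N = 12 observations and assign midranks.
sorted (value, group, rank): (12,G1,1), (17,G1,2), (18,G1,3), (19,G2,4), (23,G3,5), (25,G2,6), (26,G1,8), (26,G2,8), (26,G3,8), (27,G1,10), (28,G2,11.5), (28,G3,11.5)
Step 2: Sum ranks within each group.
R_1 = 24 (n_1 = 5)
R_2 = 29.5 (n_2 = 4)
R_3 = 24.5 (n_3 = 3)
Step 3: H = 12/(N(N+1)) * sum(R_i^2/n_i) - 3(N+1)
     = 12/(12*13) * (24^2/5 + 29.5^2/4 + 24.5^2/3) - 3*13
     = 0.076923 * 532.846 - 39
     = 1.988141.
Step 4: Ties present; correction factor C = 1 - 30/(12^3 - 12) = 0.982517. Corrected H = 1.988141 / 0.982517 = 2.023517.
Step 5: Under H0, H ~ chi^2(2); p-value = 0.363579.
Step 6: alpha = 0.1. fail to reject H0.

H = 2.0235, df = 2, p = 0.363579, fail to reject H0.


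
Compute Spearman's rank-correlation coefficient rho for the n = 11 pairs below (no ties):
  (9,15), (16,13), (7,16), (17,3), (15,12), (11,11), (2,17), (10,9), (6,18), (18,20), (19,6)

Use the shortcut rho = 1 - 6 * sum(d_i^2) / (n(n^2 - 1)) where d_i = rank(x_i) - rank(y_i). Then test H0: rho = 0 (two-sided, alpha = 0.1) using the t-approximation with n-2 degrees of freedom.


Step 1: Rank x and y separately (midranks; no ties here).
rank(x): 9->4, 16->8, 7->3, 17->9, 15->7, 11->6, 2->1, 10->5, 6->2, 18->10, 19->11
rank(y): 15->7, 13->6, 16->8, 3->1, 12->5, 11->4, 17->9, 9->3, 18->10, 20->11, 6->2
Step 2: d_i = R_x(i) - R_y(i); compute d_i^2.
  (4-7)^2=9, (8-6)^2=4, (3-8)^2=25, (9-1)^2=64, (7-5)^2=4, (6-4)^2=4, (1-9)^2=64, (5-3)^2=4, (2-10)^2=64, (10-11)^2=1, (11-2)^2=81
sum(d^2) = 324.
Step 3: rho = 1 - 6*324 / (11*(11^2 - 1)) = 1 - 1944/1320 = -0.472727.
Step 4: Under H0, t = rho * sqrt((n-2)/(1-rho^2)) = -1.6094 ~ t(9).
Step 5: Two-sided p-value from the t-distribution with 9 df = 0.141999.
Step 6: alpha = 0.1. fail to reject H0.

rho = -0.4727, p = 0.141999, fail to reject H0 at alpha = 0.1.


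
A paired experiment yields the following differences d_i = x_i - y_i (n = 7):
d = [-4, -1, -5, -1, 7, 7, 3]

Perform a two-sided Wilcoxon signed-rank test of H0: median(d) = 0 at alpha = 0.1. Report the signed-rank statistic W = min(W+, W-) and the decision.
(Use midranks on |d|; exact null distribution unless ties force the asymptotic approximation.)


Step 1: Drop any zero differences (none here) and take |d_i|.
|d| = [4, 1, 5, 1, 7, 7, 3]
Step 2: Midrank |d_i| (ties get averaged ranks).
ranks: |4|->4, |1|->1.5, |5|->5, |1|->1.5, |7|->6.5, |7|->6.5, |3|->3
Step 3: Attach original signs; sum ranks with positive sign and with negative sign.
W+ = 6.5 + 6.5 + 3 = 16
W- = 4 + 1.5 + 5 + 1.5 = 12
(Check: W+ + W- = 28 should equal n(n+1)/2 = 28.)
Step 4: Test statistic W = min(W+, W-) = 12.
Step 5: Ties in |d|, so use the tie-corrected normal approximation.
        E[W] = n(n+1)/4 = 7*8/4 = 14.
        Tie groups: |d|=1 (t=2), |d|=7 (t=2); sum(t^3 - t) = 12.
        Var[W] = n(n+1)(2n+1)/24 - sum(t^3-t)/48 = 840/24 - 12/48 = 34.75.
        z = (W - E[W]) / sqrt(Var[W]) = (12 - 14) / 5.8949 = -0.3393.
        Two-sided p = 2*Phi(z) = 0.734402.
Step 6: alpha = 0.1. fail to reject H0.

W+ = 16, W- = 12, W = min = 12, p = 0.734402, fail to reject H0.


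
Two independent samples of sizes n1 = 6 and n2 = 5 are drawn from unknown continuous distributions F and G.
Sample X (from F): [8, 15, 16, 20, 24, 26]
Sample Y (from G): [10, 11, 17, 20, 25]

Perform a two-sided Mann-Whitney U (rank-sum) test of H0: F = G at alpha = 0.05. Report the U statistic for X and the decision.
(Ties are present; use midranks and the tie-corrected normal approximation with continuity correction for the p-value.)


Step 1: Combine and sort all 11 observations; assign midranks.
sorted (value, group): (8,X), (10,Y), (11,Y), (15,X), (16,X), (17,Y), (20,X), (20,Y), (24,X), (25,Y), (26,X)
ranks: 8->1, 10->2, 11->3, 15->4, 16->5, 17->6, 20->7.5, 20->7.5, 24->9, 25->10, 26->11
Step 2: Rank sum for X: R1 = 1 + 4 + 5 + 7.5 + 9 + 11 = 37.5.
Step 3: U_X = R1 - n1(n1+1)/2 = 37.5 - 6*7/2 = 37.5 - 21 = 16.5.
       U_Y = n1*n2 - U_X = 30 - 16.5 = 13.5.
Step 4: Ties are present, so use the tie-corrected normal approximation (with continuity correction) for the p-value.
Step 5: p-value = 0.854805; compare to alpha = 0.05. fail to reject H0.

U_X = 16.5, p = 0.854805, fail to reject H0 at alpha = 0.05.


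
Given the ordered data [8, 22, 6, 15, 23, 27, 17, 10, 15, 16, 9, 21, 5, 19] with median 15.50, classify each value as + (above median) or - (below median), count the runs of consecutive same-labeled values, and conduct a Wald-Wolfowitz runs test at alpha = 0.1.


Step 1: Compute median = 15.50; label A = above, B = below.
Labels in order: BABBAAABBABABA  (n_A = 7, n_B = 7)
Step 2: Count runs R = 10.
Step 3: Under H0 (random ordering), E[R] = 2*n_A*n_B/(n_A+n_B) + 1 = 2*7*7/14 + 1 = 8.0000.
        Var[R] = 2*n_A*n_B*(2*n_A*n_B - n_A - n_B) / ((n_A+n_B)^2 * (n_A+n_B-1)) = 8232/2548 = 3.2308.
        SD[R] = 1.7974.
Step 4: Continuity-corrected z = (R - 0.5 - E[R]) / SD[R] = (10 - 0.5 - 8.0000) / 1.7974 = 0.8345.
Step 5: Two-sided p-value via normal approximation = 2*(1 - Phi(|z|)) = 0.403986.
Step 6: alpha = 0.1. fail to reject H0.

R = 10, z = 0.8345, p = 0.403986, fail to reject H0.


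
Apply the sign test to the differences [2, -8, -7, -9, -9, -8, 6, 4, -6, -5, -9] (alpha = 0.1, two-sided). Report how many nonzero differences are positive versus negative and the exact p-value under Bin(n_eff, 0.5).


Step 1: Discard zero differences. Original n = 11; n_eff = number of nonzero differences = 11.
Nonzero differences (with sign): +2, -8, -7, -9, -9, -8, +6, +4, -6, -5, -9
Step 2: Count signs: positive = 3, negative = 8.
Step 3: Under H0: P(positive) = 0.5, so the number of positives S ~ Bin(11, 0.5).
Step 4: Two-sided exact p-value = sum of Bin(11,0.5) probabilities at or below the observed probability = 0.226562.
Step 5: alpha = 0.1. fail to reject H0.

n_eff = 11, pos = 3, neg = 8, p = 0.226562, fail to reject H0.


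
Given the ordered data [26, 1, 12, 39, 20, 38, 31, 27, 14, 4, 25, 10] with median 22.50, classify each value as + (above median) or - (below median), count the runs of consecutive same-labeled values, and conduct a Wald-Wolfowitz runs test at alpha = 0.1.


Step 1: Compute median = 22.50; label A = above, B = below.
Labels in order: ABBABAAABBAB  (n_A = 6, n_B = 6)
Step 2: Count runs R = 8.
Step 3: Under H0 (random ordering), E[R] = 2*n_A*n_B/(n_A+n_B) + 1 = 2*6*6/12 + 1 = 7.0000.
        Var[R] = 2*n_A*n_B*(2*n_A*n_B - n_A - n_B) / ((n_A+n_B)^2 * (n_A+n_B-1)) = 4320/1584 = 2.7273.
        SD[R] = 1.6514.
Step 4: Continuity-corrected z = (R - 0.5 - E[R]) / SD[R] = (8 - 0.5 - 7.0000) / 1.6514 = 0.3028.
Step 5: Two-sided p-value via normal approximation = 2*(1 - Phi(|z|)) = 0.762069.
Step 6: alpha = 0.1. fail to reject H0.

R = 8, z = 0.3028, p = 0.762069, fail to reject H0.


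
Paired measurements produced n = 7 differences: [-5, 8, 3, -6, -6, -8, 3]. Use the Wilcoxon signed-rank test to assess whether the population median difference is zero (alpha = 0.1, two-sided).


Step 1: Drop any zero differences (none here) and take |d_i|.
|d| = [5, 8, 3, 6, 6, 8, 3]
Step 2: Midrank |d_i| (ties get averaged ranks).
ranks: |5|->3, |8|->6.5, |3|->1.5, |6|->4.5, |6|->4.5, |8|->6.5, |3|->1.5
Step 3: Attach original signs; sum ranks with positive sign and with negative sign.
W+ = 6.5 + 1.5 + 1.5 = 9.5
W- = 3 + 4.5 + 4.5 + 6.5 = 18.5
(Check: W+ + W- = 28 should equal n(n+1)/2 = 28.)
Step 4: Test statistic W = min(W+, W-) = 9.5.
Step 5: Ties in |d|, so use the tie-corrected normal approximation.
        E[W] = n(n+1)/4 = 7*8/4 = 14.
        Tie groups: |d|=3 (t=2), |d|=6 (t=2), |d|=8 (t=2); sum(t^3 - t) = 18.
        Var[W] = n(n+1)(2n+1)/24 - sum(t^3-t)/48 = 840/24 - 18/48 = 34.625.
        z = (W - E[W]) / sqrt(Var[W]) = (9.5 - 14) / 5.8843 = -0.7647.
        Two-sided p = 2*Phi(z) = 0.444422.
Step 6: alpha = 0.1. fail to reject H0.

W+ = 9.5, W- = 18.5, W = min = 9.5, p = 0.444422, fail to reject H0.


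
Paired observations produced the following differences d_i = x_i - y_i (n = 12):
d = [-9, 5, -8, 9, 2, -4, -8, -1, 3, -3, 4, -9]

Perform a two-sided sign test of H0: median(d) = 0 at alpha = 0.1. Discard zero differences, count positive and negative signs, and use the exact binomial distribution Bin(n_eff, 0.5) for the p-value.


Step 1: Discard zero differences. Original n = 12; n_eff = number of nonzero differences = 12.
Nonzero differences (with sign): -9, +5, -8, +9, +2, -4, -8, -1, +3, -3, +4, -9
Step 2: Count signs: positive = 5, negative = 7.
Step 3: Under H0: P(positive) = 0.5, so the number of positives S ~ Bin(12, 0.5).
Step 4: Two-sided exact p-value = sum of Bin(12,0.5) probabilities at or below the observed probability = 0.774414.
Step 5: alpha = 0.1. fail to reject H0.

n_eff = 12, pos = 5, neg = 7, p = 0.774414, fail to reject H0.


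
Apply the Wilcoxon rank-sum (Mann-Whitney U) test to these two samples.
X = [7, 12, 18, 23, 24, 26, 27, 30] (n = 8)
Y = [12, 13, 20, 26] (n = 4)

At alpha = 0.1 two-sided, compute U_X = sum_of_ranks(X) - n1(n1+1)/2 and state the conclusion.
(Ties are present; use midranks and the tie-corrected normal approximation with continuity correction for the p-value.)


Step 1: Combine and sort all 12 observations; assign midranks.
sorted (value, group): (7,X), (12,X), (12,Y), (13,Y), (18,X), (20,Y), (23,X), (24,X), (26,X), (26,Y), (27,X), (30,X)
ranks: 7->1, 12->2.5, 12->2.5, 13->4, 18->5, 20->6, 23->7, 24->8, 26->9.5, 26->9.5, 27->11, 30->12
Step 2: Rank sum for X: R1 = 1 + 2.5 + 5 + 7 + 8 + 9.5 + 11 + 12 = 56.
Step 3: U_X = R1 - n1(n1+1)/2 = 56 - 8*9/2 = 56 - 36 = 20.
       U_Y = n1*n2 - U_X = 32 - 20 = 12.
Step 4: Ties are present, so use the tie-corrected normal approximation (with continuity correction) for the p-value.
Step 5: p-value = 0.550818; compare to alpha = 0.1. fail to reject H0.

U_X = 20, p = 0.550818, fail to reject H0 at alpha = 0.1.


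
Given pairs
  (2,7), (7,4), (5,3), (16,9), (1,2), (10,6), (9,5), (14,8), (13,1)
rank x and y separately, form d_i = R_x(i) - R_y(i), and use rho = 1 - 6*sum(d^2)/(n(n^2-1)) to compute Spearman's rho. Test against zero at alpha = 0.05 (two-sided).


Step 1: Rank x and y separately (midranks; no ties here).
rank(x): 2->2, 7->4, 5->3, 16->9, 1->1, 10->6, 9->5, 14->8, 13->7
rank(y): 7->7, 4->4, 3->3, 9->9, 2->2, 6->6, 5->5, 8->8, 1->1
Step 2: d_i = R_x(i) - R_y(i); compute d_i^2.
  (2-7)^2=25, (4-4)^2=0, (3-3)^2=0, (9-9)^2=0, (1-2)^2=1, (6-6)^2=0, (5-5)^2=0, (8-8)^2=0, (7-1)^2=36
sum(d^2) = 62.
Step 3: rho = 1 - 6*62 / (9*(9^2 - 1)) = 1 - 372/720 = 0.483333.
Step 4: Under H0, t = rho * sqrt((n-2)/(1-rho^2)) = 1.4607 ~ t(7).
Step 5: Two-sided p-value from the t-distribution with 7 df = 0.187470.
Step 6: alpha = 0.05. fail to reject H0.

rho = 0.4833, p = 0.187470, fail to reject H0 at alpha = 0.05.


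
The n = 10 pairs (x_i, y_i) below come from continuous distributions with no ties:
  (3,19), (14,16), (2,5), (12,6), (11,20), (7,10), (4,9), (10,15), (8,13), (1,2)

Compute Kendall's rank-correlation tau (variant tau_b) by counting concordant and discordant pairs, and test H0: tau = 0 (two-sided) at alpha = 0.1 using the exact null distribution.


Step 1: Enumerate the 45 unordered pairs (i,j) with i<j and classify each by sign(x_j-x_i) * sign(y_j-y_i).
  (1,2):dx=+11,dy=-3->D; (1,3):dx=-1,dy=-14->C; (1,4):dx=+9,dy=-13->D; (1,5):dx=+8,dy=+1->C
  (1,6):dx=+4,dy=-9->D; (1,7):dx=+1,dy=-10->D; (1,8):dx=+7,dy=-4->D; (1,9):dx=+5,dy=-6->D
  (1,10):dx=-2,dy=-17->C; (2,3):dx=-12,dy=-11->C; (2,4):dx=-2,dy=-10->C; (2,5):dx=-3,dy=+4->D
  (2,6):dx=-7,dy=-6->C; (2,7):dx=-10,dy=-7->C; (2,8):dx=-4,dy=-1->C; (2,9):dx=-6,dy=-3->C
  (2,10):dx=-13,dy=-14->C; (3,4):dx=+10,dy=+1->C; (3,5):dx=+9,dy=+15->C; (3,6):dx=+5,dy=+5->C
  (3,7):dx=+2,dy=+4->C; (3,8):dx=+8,dy=+10->C; (3,9):dx=+6,dy=+8->C; (3,10):dx=-1,dy=-3->C
  (4,5):dx=-1,dy=+14->D; (4,6):dx=-5,dy=+4->D; (4,7):dx=-8,dy=+3->D; (4,8):dx=-2,dy=+9->D
  (4,9):dx=-4,dy=+7->D; (4,10):dx=-11,dy=-4->C; (5,6):dx=-4,dy=-10->C; (5,7):dx=-7,dy=-11->C
  (5,8):dx=-1,dy=-5->C; (5,9):dx=-3,dy=-7->C; (5,10):dx=-10,dy=-18->C; (6,7):dx=-3,dy=-1->C
  (6,8):dx=+3,dy=+5->C; (6,9):dx=+1,dy=+3->C; (6,10):dx=-6,dy=-8->C; (7,8):dx=+6,dy=+6->C
  (7,9):dx=+4,dy=+4->C; (7,10):dx=-3,dy=-7->C; (8,9):dx=-2,dy=-2->C; (8,10):dx=-9,dy=-13->C
  (9,10):dx=-7,dy=-11->C
Step 2: C = 33, D = 12, total pairs = 45.
Step 3: tau = (C - D)/(n(n-1)/2) = (33 - 12)/45 = 0.466667.
Step 4: Exact two-sided p-value (enumerate n! = 3628800 permutations of y under H0): p = 0.072550.
Step 5: alpha = 0.1. reject H0.

tau_b = 0.4667 (C=33, D=12), p = 0.072550, reject H0.


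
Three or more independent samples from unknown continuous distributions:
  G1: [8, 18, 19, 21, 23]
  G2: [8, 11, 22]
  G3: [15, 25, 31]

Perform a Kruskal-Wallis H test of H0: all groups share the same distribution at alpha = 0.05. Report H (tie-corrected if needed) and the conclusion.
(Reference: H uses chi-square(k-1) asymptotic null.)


Step 1: Combine all N = 11 observations and assign midranks.
sorted (value, group, rank): (8,G1,1.5), (8,G2,1.5), (11,G2,3), (15,G3,4), (18,G1,5), (19,G1,6), (21,G1,7), (22,G2,8), (23,G1,9), (25,G3,10), (31,G3,11)
Step 2: Sum ranks within each group.
R_1 = 28.5 (n_1 = 5)
R_2 = 12.5 (n_2 = 3)
R_3 = 25 (n_3 = 3)
Step 3: H = 12/(N(N+1)) * sum(R_i^2/n_i) - 3(N+1)
     = 12/(11*12) * (28.5^2/5 + 12.5^2/3 + 25^2/3) - 3*12
     = 0.090909 * 422.867 - 36
     = 2.442424.
Step 4: Ties present; correction factor C = 1 - 6/(11^3 - 11) = 0.995455. Corrected H = 2.442424 / 0.995455 = 2.453577.
Step 5: Under H0, H ~ chi^2(2); p-value = 0.293233.
Step 6: alpha = 0.05. fail to reject H0.

H = 2.4536, df = 2, p = 0.293233, fail to reject H0.


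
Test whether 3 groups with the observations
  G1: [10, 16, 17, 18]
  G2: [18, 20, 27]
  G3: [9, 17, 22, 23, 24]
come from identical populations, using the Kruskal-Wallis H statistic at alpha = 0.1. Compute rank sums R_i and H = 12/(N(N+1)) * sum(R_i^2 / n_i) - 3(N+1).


Step 1: Combine all N = 12 observations and assign midranks.
sorted (value, group, rank): (9,G3,1), (10,G1,2), (16,G1,3), (17,G1,4.5), (17,G3,4.5), (18,G1,6.5), (18,G2,6.5), (20,G2,8), (22,G3,9), (23,G3,10), (24,G3,11), (27,G2,12)
Step 2: Sum ranks within each group.
R_1 = 16 (n_1 = 4)
R_2 = 26.5 (n_2 = 3)
R_3 = 35.5 (n_3 = 5)
Step 3: H = 12/(N(N+1)) * sum(R_i^2/n_i) - 3(N+1)
     = 12/(12*13) * (16^2/4 + 26.5^2/3 + 35.5^2/5) - 3*13
     = 0.076923 * 550.133 - 39
     = 3.317949.
Step 4: Ties present; correction factor C = 1 - 12/(12^3 - 12) = 0.993007. Corrected H = 3.317949 / 0.993007 = 3.341315.
Step 5: Under H0, H ~ chi^2(2); p-value = 0.188123.
Step 6: alpha = 0.1. fail to reject H0.

H = 3.3413, df = 2, p = 0.188123, fail to reject H0.


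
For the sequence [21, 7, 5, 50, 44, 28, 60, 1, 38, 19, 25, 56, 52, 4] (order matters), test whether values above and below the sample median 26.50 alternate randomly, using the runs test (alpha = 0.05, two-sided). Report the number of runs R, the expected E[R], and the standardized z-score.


Step 1: Compute median = 26.50; label A = above, B = below.
Labels in order: BBBAAAABABBAAB  (n_A = 7, n_B = 7)
Step 2: Count runs R = 7.
Step 3: Under H0 (random ordering), E[R] = 2*n_A*n_B/(n_A+n_B) + 1 = 2*7*7/14 + 1 = 8.0000.
        Var[R] = 2*n_A*n_B*(2*n_A*n_B - n_A - n_B) / ((n_A+n_B)^2 * (n_A+n_B-1)) = 8232/2548 = 3.2308.
        SD[R] = 1.7974.
Step 4: Continuity-corrected z = (R + 0.5 - E[R]) / SD[R] = (7 + 0.5 - 8.0000) / 1.7974 = -0.2782.
Step 5: Two-sided p-value via normal approximation = 2*(1 - Phi(|z|)) = 0.780879.
Step 6: alpha = 0.05. fail to reject H0.

R = 7, z = -0.2782, p = 0.780879, fail to reject H0.


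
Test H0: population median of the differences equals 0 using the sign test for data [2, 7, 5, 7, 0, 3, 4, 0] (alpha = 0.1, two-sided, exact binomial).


Step 1: Discard zero differences. Original n = 8; n_eff = number of nonzero differences = 6.
Nonzero differences (with sign): +2, +7, +5, +7, +3, +4
Step 2: Count signs: positive = 6, negative = 0.
Step 3: Under H0: P(positive) = 0.5, so the number of positives S ~ Bin(6, 0.5).
Step 4: Two-sided exact p-value = sum of Bin(6,0.5) probabilities at or below the observed probability = 0.031250.
Step 5: alpha = 0.1. reject H0.

n_eff = 6, pos = 6, neg = 0, p = 0.031250, reject H0.


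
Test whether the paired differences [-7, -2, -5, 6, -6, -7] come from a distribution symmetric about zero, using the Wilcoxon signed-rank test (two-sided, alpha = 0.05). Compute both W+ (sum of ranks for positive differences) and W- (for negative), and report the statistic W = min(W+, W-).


Step 1: Drop any zero differences (none here) and take |d_i|.
|d| = [7, 2, 5, 6, 6, 7]
Step 2: Midrank |d_i| (ties get averaged ranks).
ranks: |7|->5.5, |2|->1, |5|->2, |6|->3.5, |6|->3.5, |7|->5.5
Step 3: Attach original signs; sum ranks with positive sign and with negative sign.
W+ = 3.5 = 3.5
W- = 5.5 + 1 + 2 + 3.5 + 5.5 = 17.5
(Check: W+ + W- = 21 should equal n(n+1)/2 = 21.)
Step 4: Test statistic W = min(W+, W-) = 3.5.
Step 5: Ties in |d|, so use the tie-corrected normal approximation.
        E[W] = n(n+1)/4 = 6*7/4 = 10.5.
        Tie groups: |d|=6 (t=2), |d|=7 (t=2); sum(t^3 - t) = 12.
        Var[W] = n(n+1)(2n+1)/24 - sum(t^3-t)/48 = 546/24 - 12/48 = 22.5.
        z = (W - E[W]) / sqrt(Var[W]) = (3.5 - 10.5) / 4.7434 = -1.4757.
        Two-sided p = 2*Phi(z) = 0.140017.
Step 6: alpha = 0.05. fail to reject H0.

W+ = 3.5, W- = 17.5, W = min = 3.5, p = 0.140017, fail to reject H0.


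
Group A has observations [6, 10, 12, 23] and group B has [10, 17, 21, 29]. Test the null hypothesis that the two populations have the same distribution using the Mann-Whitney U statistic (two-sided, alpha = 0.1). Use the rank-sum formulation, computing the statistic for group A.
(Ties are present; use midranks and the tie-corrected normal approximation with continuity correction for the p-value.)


Step 1: Combine and sort all 8 observations; assign midranks.
sorted (value, group): (6,X), (10,X), (10,Y), (12,X), (17,Y), (21,Y), (23,X), (29,Y)
ranks: 6->1, 10->2.5, 10->2.5, 12->4, 17->5, 21->6, 23->7, 29->8
Step 2: Rank sum for X: R1 = 1 + 2.5 + 4 + 7 = 14.5.
Step 3: U_X = R1 - n1(n1+1)/2 = 14.5 - 4*5/2 = 14.5 - 10 = 4.5.
       U_Y = n1*n2 - U_X = 16 - 4.5 = 11.5.
Step 4: Ties are present, so use the tie-corrected normal approximation (with continuity correction) for the p-value.
Step 5: p-value = 0.383630; compare to alpha = 0.1. fail to reject H0.

U_X = 4.5, p = 0.383630, fail to reject H0 at alpha = 0.1.


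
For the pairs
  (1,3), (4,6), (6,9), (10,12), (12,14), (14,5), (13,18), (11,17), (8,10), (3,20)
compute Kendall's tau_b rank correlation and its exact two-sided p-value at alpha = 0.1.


Step 1: Enumerate the 45 unordered pairs (i,j) with i<j and classify each by sign(x_j-x_i) * sign(y_j-y_i).
  (1,2):dx=+3,dy=+3->C; (1,3):dx=+5,dy=+6->C; (1,4):dx=+9,dy=+9->C; (1,5):dx=+11,dy=+11->C
  (1,6):dx=+13,dy=+2->C; (1,7):dx=+12,dy=+15->C; (1,8):dx=+10,dy=+14->C; (1,9):dx=+7,dy=+7->C
  (1,10):dx=+2,dy=+17->C; (2,3):dx=+2,dy=+3->C; (2,4):dx=+6,dy=+6->C; (2,5):dx=+8,dy=+8->C
  (2,6):dx=+10,dy=-1->D; (2,7):dx=+9,dy=+12->C; (2,8):dx=+7,dy=+11->C; (2,9):dx=+4,dy=+4->C
  (2,10):dx=-1,dy=+14->D; (3,4):dx=+4,dy=+3->C; (3,5):dx=+6,dy=+5->C; (3,6):dx=+8,dy=-4->D
  (3,7):dx=+7,dy=+9->C; (3,8):dx=+5,dy=+8->C; (3,9):dx=+2,dy=+1->C; (3,10):dx=-3,dy=+11->D
  (4,5):dx=+2,dy=+2->C; (4,6):dx=+4,dy=-7->D; (4,7):dx=+3,dy=+6->C; (4,8):dx=+1,dy=+5->C
  (4,9):dx=-2,dy=-2->C; (4,10):dx=-7,dy=+8->D; (5,6):dx=+2,dy=-9->D; (5,7):dx=+1,dy=+4->C
  (5,8):dx=-1,dy=+3->D; (5,9):dx=-4,dy=-4->C; (5,10):dx=-9,dy=+6->D; (6,7):dx=-1,dy=+13->D
  (6,8):dx=-3,dy=+12->D; (6,9):dx=-6,dy=+5->D; (6,10):dx=-11,dy=+15->D; (7,8):dx=-2,dy=-1->C
  (7,9):dx=-5,dy=-8->C; (7,10):dx=-10,dy=+2->D; (8,9):dx=-3,dy=-7->C; (8,10):dx=-8,dy=+3->D
  (9,10):dx=-5,dy=+10->D
Step 2: C = 29, D = 16, total pairs = 45.
Step 3: tau = (C - D)/(n(n-1)/2) = (29 - 16)/45 = 0.288889.
Step 4: Exact two-sided p-value (enumerate n! = 3628800 permutations of y under H0): p = 0.291248.
Step 5: alpha = 0.1. fail to reject H0.

tau_b = 0.2889 (C=29, D=16), p = 0.291248, fail to reject H0.


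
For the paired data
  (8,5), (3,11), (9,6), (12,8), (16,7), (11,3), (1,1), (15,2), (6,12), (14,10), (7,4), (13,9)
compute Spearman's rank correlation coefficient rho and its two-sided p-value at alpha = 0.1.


Step 1: Rank x and y separately (midranks; no ties here).
rank(x): 8->5, 3->2, 9->6, 12->8, 16->12, 11->7, 1->1, 15->11, 6->3, 14->10, 7->4, 13->9
rank(y): 5->5, 11->11, 6->6, 8->8, 7->7, 3->3, 1->1, 2->2, 12->12, 10->10, 4->4, 9->9
Step 2: d_i = R_x(i) - R_y(i); compute d_i^2.
  (5-5)^2=0, (2-11)^2=81, (6-6)^2=0, (8-8)^2=0, (12-7)^2=25, (7-3)^2=16, (1-1)^2=0, (11-2)^2=81, (3-12)^2=81, (10-10)^2=0, (4-4)^2=0, (9-9)^2=0
sum(d^2) = 284.
Step 3: rho = 1 - 6*284 / (12*(12^2 - 1)) = 1 - 1704/1716 = 0.006993.
Step 4: Under H0, t = rho * sqrt((n-2)/(1-rho^2)) = 0.0221 ~ t(10).
Step 5: Two-sided p-value from the t-distribution with 10 df = 0.982792.
Step 6: alpha = 0.1. fail to reject H0.

rho = 0.0070, p = 0.982792, fail to reject H0 at alpha = 0.1.


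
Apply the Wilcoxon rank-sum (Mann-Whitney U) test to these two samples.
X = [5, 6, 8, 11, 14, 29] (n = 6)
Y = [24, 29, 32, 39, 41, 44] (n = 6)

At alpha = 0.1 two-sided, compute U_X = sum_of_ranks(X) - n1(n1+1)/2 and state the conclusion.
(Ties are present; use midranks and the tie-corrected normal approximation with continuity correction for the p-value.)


Step 1: Combine and sort all 12 observations; assign midranks.
sorted (value, group): (5,X), (6,X), (8,X), (11,X), (14,X), (24,Y), (29,X), (29,Y), (32,Y), (39,Y), (41,Y), (44,Y)
ranks: 5->1, 6->2, 8->3, 11->4, 14->5, 24->6, 29->7.5, 29->7.5, 32->9, 39->10, 41->11, 44->12
Step 2: Rank sum for X: R1 = 1 + 2 + 3 + 4 + 5 + 7.5 = 22.5.
Step 3: U_X = R1 - n1(n1+1)/2 = 22.5 - 6*7/2 = 22.5 - 21 = 1.5.
       U_Y = n1*n2 - U_X = 36 - 1.5 = 34.5.
Step 4: Ties are present, so use the tie-corrected normal approximation (with continuity correction) for the p-value.
Step 5: p-value = 0.010272; compare to alpha = 0.1. reject H0.

U_X = 1.5, p = 0.010272, reject H0 at alpha = 0.1.


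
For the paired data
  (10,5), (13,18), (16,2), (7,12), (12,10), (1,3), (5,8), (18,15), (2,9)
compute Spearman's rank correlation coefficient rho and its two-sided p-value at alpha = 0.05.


Step 1: Rank x and y separately (midranks; no ties here).
rank(x): 10->5, 13->7, 16->8, 7->4, 12->6, 1->1, 5->3, 18->9, 2->2
rank(y): 5->3, 18->9, 2->1, 12->7, 10->6, 3->2, 8->4, 15->8, 9->5
Step 2: d_i = R_x(i) - R_y(i); compute d_i^2.
  (5-3)^2=4, (7-9)^2=4, (8-1)^2=49, (4-7)^2=9, (6-6)^2=0, (1-2)^2=1, (3-4)^2=1, (9-8)^2=1, (2-5)^2=9
sum(d^2) = 78.
Step 3: rho = 1 - 6*78 / (9*(9^2 - 1)) = 1 - 468/720 = 0.350000.
Step 4: Under H0, t = rho * sqrt((n-2)/(1-rho^2)) = 0.9885 ~ t(7).
Step 5: Two-sided p-value from the t-distribution with 7 df = 0.355820.
Step 6: alpha = 0.05. fail to reject H0.

rho = 0.3500, p = 0.355820, fail to reject H0 at alpha = 0.05.


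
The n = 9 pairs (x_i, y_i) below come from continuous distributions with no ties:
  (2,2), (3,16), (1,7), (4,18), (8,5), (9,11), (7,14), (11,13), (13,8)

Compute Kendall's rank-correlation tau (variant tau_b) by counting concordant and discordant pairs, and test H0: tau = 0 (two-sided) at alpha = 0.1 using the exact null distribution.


Step 1: Enumerate the 36 unordered pairs (i,j) with i<j and classify each by sign(x_j-x_i) * sign(y_j-y_i).
  (1,2):dx=+1,dy=+14->C; (1,3):dx=-1,dy=+5->D; (1,4):dx=+2,dy=+16->C; (1,5):dx=+6,dy=+3->C
  (1,6):dx=+7,dy=+9->C; (1,7):dx=+5,dy=+12->C; (1,8):dx=+9,dy=+11->C; (1,9):dx=+11,dy=+6->C
  (2,3):dx=-2,dy=-9->C; (2,4):dx=+1,dy=+2->C; (2,5):dx=+5,dy=-11->D; (2,6):dx=+6,dy=-5->D
  (2,7):dx=+4,dy=-2->D; (2,8):dx=+8,dy=-3->D; (2,9):dx=+10,dy=-8->D; (3,4):dx=+3,dy=+11->C
  (3,5):dx=+7,dy=-2->D; (3,6):dx=+8,dy=+4->C; (3,7):dx=+6,dy=+7->C; (3,8):dx=+10,dy=+6->C
  (3,9):dx=+12,dy=+1->C; (4,5):dx=+4,dy=-13->D; (4,6):dx=+5,dy=-7->D; (4,7):dx=+3,dy=-4->D
  (4,8):dx=+7,dy=-5->D; (4,9):dx=+9,dy=-10->D; (5,6):dx=+1,dy=+6->C; (5,7):dx=-1,dy=+9->D
  (5,8):dx=+3,dy=+8->C; (5,9):dx=+5,dy=+3->C; (6,7):dx=-2,dy=+3->D; (6,8):dx=+2,dy=+2->C
  (6,9):dx=+4,dy=-3->D; (7,8):dx=+4,dy=-1->D; (7,9):dx=+6,dy=-6->D; (8,9):dx=+2,dy=-5->D
Step 2: C = 18, D = 18, total pairs = 36.
Step 3: tau = (C - D)/(n(n-1)/2) = (18 - 18)/36 = 0.000000.
Step 4: Exact two-sided p-value (enumerate n! = 362880 permutations of y under H0): p = 1.000000.
Step 5: alpha = 0.1. fail to reject H0.

tau_b = 0.0000 (C=18, D=18), p = 1.000000, fail to reject H0.


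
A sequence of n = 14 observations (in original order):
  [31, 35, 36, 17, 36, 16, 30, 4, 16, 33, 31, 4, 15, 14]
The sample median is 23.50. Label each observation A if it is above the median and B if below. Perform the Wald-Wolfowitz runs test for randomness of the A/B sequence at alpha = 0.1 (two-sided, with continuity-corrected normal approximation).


Step 1: Compute median = 23.50; label A = above, B = below.
Labels in order: AAABABABBAABBB  (n_A = 7, n_B = 7)
Step 2: Count runs R = 8.
Step 3: Under H0 (random ordering), E[R] = 2*n_A*n_B/(n_A+n_B) + 1 = 2*7*7/14 + 1 = 8.0000.
        Var[R] = 2*n_A*n_B*(2*n_A*n_B - n_A - n_B) / ((n_A+n_B)^2 * (n_A+n_B-1)) = 8232/2548 = 3.2308.
        SD[R] = 1.7974.
Step 4: R = E[R], so z = 0 with no continuity correction.
Step 5: Two-sided p-value via normal approximation = 2*(1 - Phi(|z|)) = 1.000000.
Step 6: alpha = 0.1. fail to reject H0.

R = 8, z = 0.0000, p = 1.000000, fail to reject H0.


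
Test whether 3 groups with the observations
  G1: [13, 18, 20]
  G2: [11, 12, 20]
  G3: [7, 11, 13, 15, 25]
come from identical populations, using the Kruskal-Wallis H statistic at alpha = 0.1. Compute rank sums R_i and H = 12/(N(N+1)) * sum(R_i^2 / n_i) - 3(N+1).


Step 1: Combine all N = 11 observations and assign midranks.
sorted (value, group, rank): (7,G3,1), (11,G2,2.5), (11,G3,2.5), (12,G2,4), (13,G1,5.5), (13,G3,5.5), (15,G3,7), (18,G1,8), (20,G1,9.5), (20,G2,9.5), (25,G3,11)
Step 2: Sum ranks within each group.
R_1 = 23 (n_1 = 3)
R_2 = 16 (n_2 = 3)
R_3 = 27 (n_3 = 5)
Step 3: H = 12/(N(N+1)) * sum(R_i^2/n_i) - 3(N+1)
     = 12/(11*12) * (23^2/3 + 16^2/3 + 27^2/5) - 3*12
     = 0.090909 * 407.467 - 36
     = 1.042424.
Step 4: Ties present; correction factor C = 1 - 18/(11^3 - 11) = 0.986364. Corrected H = 1.042424 / 0.986364 = 1.056836.
Step 5: Under H0, H ~ chi^2(2); p-value = 0.589537.
Step 6: alpha = 0.1. fail to reject H0.

H = 1.0568, df = 2, p = 0.589537, fail to reject H0.
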